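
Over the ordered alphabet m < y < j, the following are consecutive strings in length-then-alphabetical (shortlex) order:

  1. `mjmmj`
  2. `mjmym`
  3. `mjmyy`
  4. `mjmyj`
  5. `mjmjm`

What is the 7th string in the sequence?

Stepping forward 2 times from mjmjm: mjmjm → mjmjy, then the target.

mjmjj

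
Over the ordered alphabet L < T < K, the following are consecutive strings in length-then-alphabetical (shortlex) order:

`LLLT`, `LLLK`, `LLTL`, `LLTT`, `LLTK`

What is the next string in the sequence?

Find the rightmost character of LLTK below K, bump it to the next letter, and reset everything to its right to L.

LLKL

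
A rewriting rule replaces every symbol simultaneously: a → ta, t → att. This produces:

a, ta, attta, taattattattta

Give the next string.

Rewriting the 13 symbols of taattattattta one by one yields att ta ta att att ta att att ta att att att ta; concatenated:

atttataattatttaattatttaattattattta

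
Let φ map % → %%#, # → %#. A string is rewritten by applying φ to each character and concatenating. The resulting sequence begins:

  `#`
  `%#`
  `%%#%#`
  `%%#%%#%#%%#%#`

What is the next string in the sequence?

%%#%%#%#%%#%%#%#%%#%#%%#%%#%#%%#%#

φ(%%#%%#%#%%#%#) expands symbol-by-symbol to %%# %%# %# %%# %%# %# %%# %# %%# %%# %# %%# %#; joining the 13 pieces gives the next term.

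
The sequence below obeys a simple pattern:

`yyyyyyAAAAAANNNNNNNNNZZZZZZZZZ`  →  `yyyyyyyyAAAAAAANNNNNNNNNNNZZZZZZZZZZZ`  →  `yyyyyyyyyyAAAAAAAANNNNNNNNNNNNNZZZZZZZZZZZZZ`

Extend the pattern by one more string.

yyyyyyyyyyyyAAAAAAAAANNNNNNNNNNNNNNNZZZZZZZZZZZZZZZ

The n-th term is 2n y's then n+3 A's then 2n+3 N's then 2n+3 Z's, where the shown terms are n = 3, 4, 5.
Setting n = 6 gives 12, 9, 15, 15 characters in each block.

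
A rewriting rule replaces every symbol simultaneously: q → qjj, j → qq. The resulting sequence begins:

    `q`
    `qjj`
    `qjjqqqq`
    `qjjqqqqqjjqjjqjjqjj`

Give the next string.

φ(qjjqqqqqjjqjjqjjqjj) expands symbol-by-symbol to qjj qq qq qjj qjj qjj qjj qjj qq qq qjj qq qq qjj qq qq qjj qq qq; joining the 19 pieces gives the next term.

qjjqqqqqjjqjjqjjqjjqjjqqqqqjjqqqqqjjqqqqqjjqqqq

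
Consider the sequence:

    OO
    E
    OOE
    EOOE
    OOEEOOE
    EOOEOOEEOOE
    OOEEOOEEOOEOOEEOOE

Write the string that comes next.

Each term (from the third on) is the two preceding terms concatenated in order: term 3 = OO·E = OOE.
So term 8 is EOOEOOEEOOE·OOEEOOEEOOEOOEEOOE.

EOOEOOEEOOEOOEEOOEEOOEOOEEOOE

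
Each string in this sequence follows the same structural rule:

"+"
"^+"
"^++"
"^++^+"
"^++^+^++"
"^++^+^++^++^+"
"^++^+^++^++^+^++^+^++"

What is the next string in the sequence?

^++^+^++^++^+^++^+^++^++^+^++^++^+

From term 3 onward, concatenate the last term with the second-to-last: ^+·+ = ^++, ^++·^+ = ^++^+, …
So term 8 is ^++^+^++^++^+^++^+^++·^++^+^++^++^+.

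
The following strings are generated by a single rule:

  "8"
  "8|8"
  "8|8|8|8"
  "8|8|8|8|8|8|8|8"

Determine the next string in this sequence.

8|8|8|8|8|8|8|8|8|8|8|8|8|8|8|8

Each string is two copies of the previous one joined by '|'.
So the next term is two copies of 8|8|8|8|8|8|8|8 with '|' between the halves.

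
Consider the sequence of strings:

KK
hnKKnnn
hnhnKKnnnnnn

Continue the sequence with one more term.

Each term wraps the previous one in hn on the left and nnn on the right.
Applying this once more to hnhnKKnnnnnn:

hnhnhnKKnnnnnnnnn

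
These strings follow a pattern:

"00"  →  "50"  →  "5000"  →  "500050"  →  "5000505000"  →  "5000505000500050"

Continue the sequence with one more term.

Each term (from the third on) is the previous term followed by the one before it: term 3 = 50·00 = 5000.
The next term joins 5000505000500050 and 5000505000.

50005050005000505000505000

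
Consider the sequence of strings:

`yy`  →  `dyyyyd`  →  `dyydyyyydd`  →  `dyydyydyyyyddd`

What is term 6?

dyydyydyydyydyyyyddddd

s(k+1) = dyy·s(k)·d, so each term gains dyy as a prefix and d as a suffix.
From dyydyydyyyyddd, 2 further steps: dyydyydyyyyddd → dyydyydyydyyyydddd → (answer).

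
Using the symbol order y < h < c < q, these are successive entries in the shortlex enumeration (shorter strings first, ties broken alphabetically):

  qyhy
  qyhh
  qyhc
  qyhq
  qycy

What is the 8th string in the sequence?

qycq

Continuing the enumeration 3 steps past qycy: qycy → qych → qycc → (answer).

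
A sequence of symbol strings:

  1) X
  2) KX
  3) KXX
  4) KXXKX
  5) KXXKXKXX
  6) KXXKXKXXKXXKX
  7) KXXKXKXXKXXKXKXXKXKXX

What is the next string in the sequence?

KXXKXKXXKXXKXKXXKXKXXKXXKXKXXKXXKX

From term 3 onward, concatenate the last term with the second-to-last: KX·X = KXX, KXX·KX = KXXKX, …
Continuing: KXXKXKXXKXXKXKXXKXKXX · KXXKXKXXKXXKX gives term 8.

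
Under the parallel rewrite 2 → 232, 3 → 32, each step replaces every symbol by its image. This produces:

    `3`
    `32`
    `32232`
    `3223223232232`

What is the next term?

Rewriting the 13 symbols of 3223223232232 one by one yields 32 232 232 32 232 232 32 232 32 232 232 32 232; concatenated:

3223223232232232322323223223232232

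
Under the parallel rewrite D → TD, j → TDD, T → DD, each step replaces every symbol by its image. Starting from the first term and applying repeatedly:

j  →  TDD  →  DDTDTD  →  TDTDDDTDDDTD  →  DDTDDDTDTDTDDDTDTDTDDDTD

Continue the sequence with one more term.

Replace each of the 24 characters of DDTDDDTDTDTDDDTDTDTDDDTD in place — TD TD DD TD TD TD DD TD DD TD DD TD TD TD DD TD DD TD DD TD TD TD DD TD — and concatenate.

TDTDDDTDTDTDDDTDDDTDDDTDTDTDDDTDDDTDDDTDTDTDDDTD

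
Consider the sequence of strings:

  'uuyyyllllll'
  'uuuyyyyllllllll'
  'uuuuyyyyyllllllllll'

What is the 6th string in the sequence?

uuuuuuuyyyyyyyyllllllllllllllll

Term n consists of n u's, followed by n+1 y's, followed by 2n+2 l's, where the shown terms are n = 2, 3, 4.
Setting n = 7 gives 7, 8, 16 characters in each block.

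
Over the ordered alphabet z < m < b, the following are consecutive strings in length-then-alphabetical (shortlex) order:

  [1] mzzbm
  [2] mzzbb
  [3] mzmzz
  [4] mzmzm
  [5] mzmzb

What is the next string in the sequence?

mzmmz

Treat mzmzb as a base-3 numeral over the given alphabet and add one, carrying through any trailing b's.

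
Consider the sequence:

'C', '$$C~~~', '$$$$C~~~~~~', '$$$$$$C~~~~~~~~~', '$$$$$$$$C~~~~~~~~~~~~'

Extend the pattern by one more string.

$$$$$$$$$$C~~~~~~~~~~~~~~~

Every step adds $$ to the front and ~~~ to the end of the previous string.
One more step from $$$$$$$$C~~~~~~~~~~~~ gives the answer.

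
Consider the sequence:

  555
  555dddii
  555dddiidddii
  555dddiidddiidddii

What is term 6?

Each term is the previous one with dddii appended.
From 555dddiidddiidddii, 2 further steps: 555dddiidddiidddii → 555dddiidddiidddiidddii → (answer).

555dddiidddiidddiidddiidddii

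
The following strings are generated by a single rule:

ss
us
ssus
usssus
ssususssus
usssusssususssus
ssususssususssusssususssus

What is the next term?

usssusssususssusssususssususssusssususssus

From term 3 onward, concatenate the second-to-last term with the last: ss·us = ssus, us·ssus = usssus, …
Continuing: usssusssususssus · ssususssususssusssususssus gives term 8.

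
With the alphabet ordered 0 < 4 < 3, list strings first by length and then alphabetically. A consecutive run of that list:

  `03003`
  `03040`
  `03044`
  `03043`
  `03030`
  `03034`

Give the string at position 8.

Continuing the enumeration 2 steps past 03034: 03034 → 03033 → (answer).

03400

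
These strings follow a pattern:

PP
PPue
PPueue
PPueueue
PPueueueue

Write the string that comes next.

Each term is the previous one with ue appended.
Applying this once more to PPueueueue:

PPueueueueue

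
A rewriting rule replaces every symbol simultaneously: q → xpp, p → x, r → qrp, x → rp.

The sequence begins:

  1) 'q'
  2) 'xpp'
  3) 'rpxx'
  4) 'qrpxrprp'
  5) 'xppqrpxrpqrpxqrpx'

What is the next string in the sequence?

rpxxxppqrpxrpqrpxxppqrpxrpxppqrpxrp

φ(xppqrpxrpqrpxqrpx) expands symbol-by-symbol to rp x x xpp qrp x rp qrp x xpp qrp x rp xpp qrp x rp; joining the 17 pieces gives the next term.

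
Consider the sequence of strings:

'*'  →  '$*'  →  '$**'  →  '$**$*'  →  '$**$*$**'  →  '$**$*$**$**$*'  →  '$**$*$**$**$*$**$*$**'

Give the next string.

This is a Fibonacci-style word recurrence s(k) = s(k−1)·s(k−2): e.g. $*·* = $**.
Continuing: $**$*$**$**$*$**$*$** · $**$*$**$**$* gives term 8.

$**$*$**$**$*$**$*$**$**$*$**$**$*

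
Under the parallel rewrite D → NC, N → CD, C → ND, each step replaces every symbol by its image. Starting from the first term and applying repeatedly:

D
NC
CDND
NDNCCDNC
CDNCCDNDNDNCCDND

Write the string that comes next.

NDNCCDNDNDNCCDNCCDNCCDNDNDNCCDNC

Replace each of the 16 characters of CDNCCDNDNDNCCDND in place — ND NC CD ND ND NC CD NC CD NC CD ND ND NC CD NC — and concatenate.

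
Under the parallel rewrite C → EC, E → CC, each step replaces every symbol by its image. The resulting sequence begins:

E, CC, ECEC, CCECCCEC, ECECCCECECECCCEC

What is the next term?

φ(ECECCCECECECCCEC) expands symbol-by-symbol to CC EC CC EC EC EC CC EC CC EC CC EC EC EC CC EC; joining the 16 pieces gives the next term.

CCECCCECECECCCECCCECCCECECECCCEC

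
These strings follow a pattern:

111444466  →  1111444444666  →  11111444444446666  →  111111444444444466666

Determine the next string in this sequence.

1111111444444444444666666

Term n consists of n+1 1's, followed by 2n 4's, followed by n 6's, where the shown terms are n = 2, 3, 4, 5.
Setting n = 6 gives 7, 12, 6 characters in each block.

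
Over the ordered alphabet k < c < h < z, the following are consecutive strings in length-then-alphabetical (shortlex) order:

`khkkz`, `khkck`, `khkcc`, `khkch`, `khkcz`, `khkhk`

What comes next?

khkhc

Find the rightmost character of khkhk below z, bump it to the next letter, and reset everything to its right to k.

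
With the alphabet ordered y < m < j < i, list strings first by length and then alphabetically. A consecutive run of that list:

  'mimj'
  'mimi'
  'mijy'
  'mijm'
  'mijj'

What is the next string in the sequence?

The successor of mijj increments the rightmost position that isn't already i and resets every position after it to y.

miji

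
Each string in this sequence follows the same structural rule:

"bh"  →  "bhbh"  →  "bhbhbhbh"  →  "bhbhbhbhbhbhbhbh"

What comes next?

s(k+1) = s(k)·s(k) — each term doubles the last.
So the next term is two copies of bhbhbhbhbhbhbhbh.

bhbhbhbhbhbhbhbhbhbhbhbhbhbhbhbh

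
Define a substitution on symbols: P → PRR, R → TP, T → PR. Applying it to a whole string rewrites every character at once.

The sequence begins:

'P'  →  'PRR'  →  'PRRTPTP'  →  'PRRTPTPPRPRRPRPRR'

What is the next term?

Applying the rule to each of the 17 symbols of PRRTPTPPRPRRPRPRR gives the pieces PRR TP TP PR PRR PR PRR PRR TP PRR TP TP PRR TP PRR TP TP, which concatenate to the answer.

PRRTPTPPRPRRPRPRRPRRTPPRRTPTPPRRTPPRRTPTP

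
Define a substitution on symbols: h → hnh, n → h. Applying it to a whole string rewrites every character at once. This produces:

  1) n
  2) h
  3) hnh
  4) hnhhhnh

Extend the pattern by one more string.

Expanding hnhhhnh: h→hnh, n→h, h→hnh, h→hnh, h→hnh, n→h, h→hnh. Concatenated: hnh h hnh hnh hnh h hnh.

hnhhhnhhnhhnhhhnh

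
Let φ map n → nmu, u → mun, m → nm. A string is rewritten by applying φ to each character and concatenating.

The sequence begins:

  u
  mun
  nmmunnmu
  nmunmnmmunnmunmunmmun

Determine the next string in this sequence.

Rewriting the 21 symbols of nmunmnmmunnmunmunmmun one by one yields nmu nm mun nmu nm nmu nm nm mun nmu nmu nm mun nmu nm mun nmu nm nm mun nmu; concatenated:

nmunmmunnmunmnmunmnmmunnmunmunmmunnmunmmunnmunmnmmunnmu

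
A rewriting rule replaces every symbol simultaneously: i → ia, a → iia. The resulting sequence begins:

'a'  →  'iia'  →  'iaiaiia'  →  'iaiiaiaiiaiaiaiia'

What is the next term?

Applying the rule to each of the 17 symbols of iaiiaiaiiaiaiaiia gives the pieces ia iia ia ia iia ia iia ia ia iia ia iia ia iia ia ia iia, which concatenate to the answer.

iaiiaiaiaiiaiaiiaiaiaiiaiaiiaiaiiaiaiaiia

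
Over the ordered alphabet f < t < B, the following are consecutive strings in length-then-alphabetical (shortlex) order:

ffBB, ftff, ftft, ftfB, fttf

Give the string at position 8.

ftBf

Advancing 3 positions from fttf through fttf → fttt → fttB reaches term 8.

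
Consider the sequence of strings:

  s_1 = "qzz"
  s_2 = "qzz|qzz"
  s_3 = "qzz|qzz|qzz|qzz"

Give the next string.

s(k+1) = s(k)·|·s(k) — each term doubles the last with '|' between the halves.
Doubling qzz|qzz|qzz|qzz with '|' between the halves:

qzz|qzz|qzz|qzz|qzz|qzz|qzz|qzz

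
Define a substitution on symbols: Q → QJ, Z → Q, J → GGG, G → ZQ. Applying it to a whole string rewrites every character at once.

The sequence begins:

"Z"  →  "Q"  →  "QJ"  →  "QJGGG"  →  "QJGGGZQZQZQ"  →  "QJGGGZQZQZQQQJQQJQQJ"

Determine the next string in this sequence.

Applying the rule to each of the 20 symbols of QJGGGZQZQZQQQJQQJQQJ gives the pieces QJ GGG ZQ ZQ ZQ Q QJ Q QJ Q QJ QJ QJ GGG QJ QJ GGG QJ QJ GGG, which concatenate to the answer.

QJGGGZQZQZQQQJQQJQQJQJQJGGGQJQJGGGQJQJGGG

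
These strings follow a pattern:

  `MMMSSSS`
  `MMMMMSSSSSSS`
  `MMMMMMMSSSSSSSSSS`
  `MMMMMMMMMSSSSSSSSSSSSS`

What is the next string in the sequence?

MMMMMMMMMMMSSSSSSSSSSSSSSSS

Each string has the form M^{2n+1} S^{3n+1} (n = 1, 2, …).
For the next term, n = 5, so the run lengths are 11, 16.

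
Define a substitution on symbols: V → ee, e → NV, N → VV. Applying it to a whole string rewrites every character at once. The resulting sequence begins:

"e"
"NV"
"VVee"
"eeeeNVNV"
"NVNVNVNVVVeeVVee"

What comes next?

VVeeVVeeVVeeVVeeeeeeNVNVeeeeNVNV

φ(NVNVNVNVVVeeVVee) expands symbol-by-symbol to VV ee VV ee VV ee VV ee ee ee NV NV ee ee NV NV; joining the 16 pieces gives the next term.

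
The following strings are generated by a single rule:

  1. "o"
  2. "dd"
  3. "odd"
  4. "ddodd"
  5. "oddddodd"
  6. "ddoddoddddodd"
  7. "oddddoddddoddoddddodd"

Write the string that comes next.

ddoddoddddoddoddddoddddoddoddddodd

Each term (from the third on) is the two preceding terms concatenated in order: term 3 = o·dd = odd.
So term 8 is ddoddoddddodd·oddddoddddoddoddddodd.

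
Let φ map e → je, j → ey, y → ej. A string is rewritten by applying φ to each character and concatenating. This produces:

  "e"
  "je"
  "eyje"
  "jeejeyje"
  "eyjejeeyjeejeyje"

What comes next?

Applying the rule to each of the 16 symbols of eyjejeeyjeejeyje gives the pieces je ej ey je ey je je ej ey je je ey je ej ey je, which concatenate to the answer.

jeejeyjeeyjejeejeyjejeeyjeejeyje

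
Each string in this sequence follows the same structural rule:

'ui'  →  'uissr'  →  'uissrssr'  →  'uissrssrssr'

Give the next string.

uissrssrssrssr

The strings grow by a fixed suffix ssr each time.
So the next term is uissrssrssr·ssr.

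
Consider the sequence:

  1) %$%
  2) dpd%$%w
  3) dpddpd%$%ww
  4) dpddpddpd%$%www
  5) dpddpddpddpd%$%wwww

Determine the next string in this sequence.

s(k+1) = dpd·s(k)·w, so each term gains dpd as a prefix and w as a suffix.
So the next term is dpd·dpddpddpddpd%$%wwww·w.

dpddpddpddpddpd%$%wwwww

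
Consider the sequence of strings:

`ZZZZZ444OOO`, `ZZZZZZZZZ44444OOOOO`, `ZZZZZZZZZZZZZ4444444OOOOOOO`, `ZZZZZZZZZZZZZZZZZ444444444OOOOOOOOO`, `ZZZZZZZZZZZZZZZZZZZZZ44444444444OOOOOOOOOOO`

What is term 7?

The n-th term is 4n+1 Z's then 2n+1 4's then 2n+1 O's (n = 1, 2, …).
For term 7, n = 7, so the run lengths are 29, 15, 15.

ZZZZZZZZZZZZZZZZZZZZZZZZZZZZZ444444444444444OOOOOOOOOOOOOOO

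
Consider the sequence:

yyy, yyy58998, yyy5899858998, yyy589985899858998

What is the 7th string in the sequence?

yyy589985899858998589985899858998

Each term is the previous one with 58998 appended.
From yyy589985899858998, 3 further steps: yyy589985899858998 → yyy58998589985899858998 → yyy5899858998589985899858998 → (answer).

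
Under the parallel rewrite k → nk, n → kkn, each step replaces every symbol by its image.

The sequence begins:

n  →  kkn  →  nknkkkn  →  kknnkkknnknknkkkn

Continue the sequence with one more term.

Rewriting the 17 symbols of kknnkkknnknknkkkn one by one yields nk nk kkn kkn nk nk nk kkn kkn nk kkn nk kkn nk nk nk kkn; concatenated:

nknkkknkknnknknkkknkknnkkknnkkknnknknkkkn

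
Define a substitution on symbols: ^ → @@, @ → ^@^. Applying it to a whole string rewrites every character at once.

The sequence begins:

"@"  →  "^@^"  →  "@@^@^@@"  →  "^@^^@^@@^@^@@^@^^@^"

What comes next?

@@^@^@@@@^@^@@^@^^@^@@^@^@@^@^^@^@@^@^@@@@^@^@@

Replace each of the 19 characters of ^@^^@^@@^@^@@^@^^@^ in place — @@ ^@^ @@ @@ ^@^ @@ ^@^ ^@^ @@ ^@^ @@ ^@^ ^@^ @@ ^@^ @@ @@ ^@^ @@ — and concatenate.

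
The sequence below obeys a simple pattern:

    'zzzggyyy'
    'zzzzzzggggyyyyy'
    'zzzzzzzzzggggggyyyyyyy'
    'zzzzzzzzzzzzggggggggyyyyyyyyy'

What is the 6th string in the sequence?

Each string has the form z^{3n} g^{2n} y^{2n+1} (n = 1, 2, …).
At n = 6 the blocks have lengths 18, 12, 13.

zzzzzzzzzzzzzzzzzzggggggggggggyyyyyyyyyyyyy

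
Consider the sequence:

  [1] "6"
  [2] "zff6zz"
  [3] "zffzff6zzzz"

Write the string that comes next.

zffzffzff6zzzzzz

Each term wraps the previous one in zff on the left and zz on the right.
So the next term is zff·zffzff6zzzz·zz.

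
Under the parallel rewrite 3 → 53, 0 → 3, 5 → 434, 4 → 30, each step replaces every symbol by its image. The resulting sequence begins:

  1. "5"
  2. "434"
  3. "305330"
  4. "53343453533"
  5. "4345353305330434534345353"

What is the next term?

Rewriting the 25 symbols of 4345353305330434534345353 one by one yields 30 53 30 434 53 434 53 53 3 434 53 53 3 30 53 30 434 53 30 53 30 434 53 434 53; concatenated:

305330434534345353343453533305330434533053304345343453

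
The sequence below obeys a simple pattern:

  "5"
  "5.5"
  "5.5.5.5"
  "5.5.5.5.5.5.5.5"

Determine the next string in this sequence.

5.5.5.5.5.5.5.5.5.5.5.5.5.5.5.5

Every step duplicates the string with '.' between the halves.
One more doubling of 5.5.5.5.5.5.5.5 gives the answer.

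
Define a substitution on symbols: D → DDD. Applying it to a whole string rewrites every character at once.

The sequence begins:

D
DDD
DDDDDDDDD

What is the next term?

DDDDDDDDDDDDDDDDDDDDDDDDDDD

Apply φ to DDDDDDDDD symbol by symbol: D→DDD, D→DDD, D→DDD, D→DDD, D→DDD, D→DDD, D→DDD, D→DDD, D→DDD; joined: DDD DDD DDD DDD DDD DDD DDD DDD DDD.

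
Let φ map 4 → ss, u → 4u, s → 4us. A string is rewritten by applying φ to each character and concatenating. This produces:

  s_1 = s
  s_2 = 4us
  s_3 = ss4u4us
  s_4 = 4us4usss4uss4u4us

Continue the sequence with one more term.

Replace each of the 17 characters of 4us4usss4uss4u4us in place — ss 4u 4us ss 4u 4us 4us 4us ss 4u 4us 4us ss 4u ss 4u 4us — and concatenate.

ss4u4usss4u4us4us4usss4u4us4usss4uss4u4us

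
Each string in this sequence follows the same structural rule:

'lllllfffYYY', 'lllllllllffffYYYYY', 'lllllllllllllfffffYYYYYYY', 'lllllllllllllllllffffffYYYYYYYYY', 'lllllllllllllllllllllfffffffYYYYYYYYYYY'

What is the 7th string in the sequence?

lllllllllllllllllllllllllllllfffffffffYYYYYYYYYYYYYYY

Term n consists of 4n+1 l's, followed by n+2 f's, followed by 2n+1 Y's (n = 1, 2, …).
Setting n = 7 gives 29, 9, 15 characters in each block.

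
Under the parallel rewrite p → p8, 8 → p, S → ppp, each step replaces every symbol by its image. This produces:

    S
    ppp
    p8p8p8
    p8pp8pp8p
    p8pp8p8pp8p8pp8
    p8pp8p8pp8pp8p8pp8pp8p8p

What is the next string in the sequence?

φ(p8pp8p8pp8pp8p8pp8pp8p8p) expands symbol-by-symbol to p8 p p8 p8 p p8 p p8 p8 p p8 p8 p p8 p p8 p8 p p8 p8 p p8 p p8; joining the 24 pieces gives the next term.

p8pp8p8pp8pp8p8pp8p8pp8pp8p8pp8p8pp8pp8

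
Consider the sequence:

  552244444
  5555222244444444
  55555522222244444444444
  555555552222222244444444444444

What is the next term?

Reading off run lengths: 5 runs 2, 4, 6, 8; 2 runs 2, 4, 6, 8; 4 runs 5, 8, 11, 14 — each is linear in n (n = 1, 2, …).
For the next term, n = 5, so the run lengths are 10, 10, 17.

5555555555222222222244444444444444444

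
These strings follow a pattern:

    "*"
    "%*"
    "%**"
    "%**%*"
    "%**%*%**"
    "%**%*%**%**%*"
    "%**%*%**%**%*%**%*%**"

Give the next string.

%**%*%**%**%*%**%*%**%**%*%**%**%*

Each term (from the third on) is the previous term followed by the one before it: term 3 = %*·* = %**.
Continuing: %**%*%**%**%*%**%*%** · %**%*%**%**%* gives term 8.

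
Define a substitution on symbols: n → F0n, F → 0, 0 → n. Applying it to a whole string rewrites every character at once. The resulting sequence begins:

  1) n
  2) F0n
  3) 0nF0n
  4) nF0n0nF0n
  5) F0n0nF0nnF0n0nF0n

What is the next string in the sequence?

0nF0nnF0n0nF0nF0n0nF0nnF0n0nF0n

Replace each of the 17 characters of F0n0nF0nnF0n0nF0n in place — 0 n F0n n F0n 0 n F0n F0n 0 n F0n n F0n 0 n F0n — and concatenate.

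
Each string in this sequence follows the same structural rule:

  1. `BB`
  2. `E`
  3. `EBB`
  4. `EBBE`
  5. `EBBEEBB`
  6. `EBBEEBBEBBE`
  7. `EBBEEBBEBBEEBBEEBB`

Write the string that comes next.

Each term (from the third on) is the previous term followed by the one before it: term 3 = E·BB = EBB.
The next term joins EBBEEBBEBBEEBBEEBB and EBBEEBBEBBE.

EBBEEBBEBBEEBBEEBBEBBEEBBEBBE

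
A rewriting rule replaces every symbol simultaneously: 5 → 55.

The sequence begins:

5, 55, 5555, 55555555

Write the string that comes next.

Apply φ to 55555555 symbol by symbol: 5→55, 5→55, 5→55, 5→55, 5→55, 5→55, 5→55, 5→55; joined: 55 55 55 55 55 55 55 55.

5555555555555555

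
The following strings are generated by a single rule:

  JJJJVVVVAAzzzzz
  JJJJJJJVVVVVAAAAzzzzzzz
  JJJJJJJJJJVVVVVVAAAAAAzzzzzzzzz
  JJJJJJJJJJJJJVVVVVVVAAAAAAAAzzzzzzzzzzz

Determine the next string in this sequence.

Term n consists of 3n-2 J's, followed by n+2 V's, followed by 2n-2 A's, followed by 2n+1 z's, where the shown terms are n = 2, 3, 4, 5.
For the next term, n = 6, so the run lengths are 16, 8, 10, 13.

JJJJJJJJJJJJJJJJVVVVVVVVAAAAAAAAAAzzzzzzzzzzzzz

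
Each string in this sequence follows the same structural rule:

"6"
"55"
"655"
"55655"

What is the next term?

65555655

This is a Fibonacci-style word recurrence s(k) = s(k−2)·s(k−1): e.g. 6·55 = 655.
So term 5 is 655·55655.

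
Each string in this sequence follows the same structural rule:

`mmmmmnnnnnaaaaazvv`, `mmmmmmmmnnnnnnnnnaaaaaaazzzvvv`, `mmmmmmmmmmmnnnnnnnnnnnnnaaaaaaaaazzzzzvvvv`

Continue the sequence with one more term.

mmmmmmmmmmmmmmnnnnnnnnnnnnnnnnnaaaaaaaaaaazzzzzzzvvvvv

Each string has the form m^{3n+2} n^{4n+1} a^{2n+3} z^{2n-1} v^{n+1} (n = 1, 2, …).
Setting n = 4 gives 14, 17, 11, 7, 5 characters in each block.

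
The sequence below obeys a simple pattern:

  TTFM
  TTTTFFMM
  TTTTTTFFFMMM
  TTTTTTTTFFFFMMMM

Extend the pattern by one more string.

TTTTTTTTTTFFFFFMMMMM

Term n consists of 2n T's, followed by n F's, followed by n M's (n = 1, 2, …).
For the next term, n = 5, so the run lengths are 10, 5, 5.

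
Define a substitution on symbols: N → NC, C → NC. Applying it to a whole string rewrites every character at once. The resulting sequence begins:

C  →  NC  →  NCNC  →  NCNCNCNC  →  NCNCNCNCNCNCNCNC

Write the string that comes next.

NCNCNCNCNCNCNCNCNCNCNCNCNCNCNCNC

Replace each of the 16 characters of NCNCNCNCNCNCNCNC in place — NC NC NC NC NC NC NC NC NC NC NC NC NC NC NC NC — and concatenate.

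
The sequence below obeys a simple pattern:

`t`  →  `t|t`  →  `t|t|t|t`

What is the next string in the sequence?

t|t|t|t|t|t|t|t

Each string is two copies of the previous one joined by '|'.
One more doubling of t|t|t|t gives the answer.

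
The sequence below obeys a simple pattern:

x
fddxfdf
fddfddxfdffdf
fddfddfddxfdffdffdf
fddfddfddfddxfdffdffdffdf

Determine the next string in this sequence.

fddfddfddfddfddxfdffdffdffdffdf

Every step adds fdd to the front and fdf to the end of the previous string.
One more step from fddfddfddfddxfdffdffdffdf gives the answer.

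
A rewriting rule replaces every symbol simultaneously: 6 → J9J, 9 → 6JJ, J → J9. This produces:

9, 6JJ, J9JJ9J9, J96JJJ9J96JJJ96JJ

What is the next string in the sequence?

Replace each of the 17 characters of J96JJJ9J96JJJ96JJ in place — J9 6JJ J9J J9 J9 J9 6JJ J9 6JJ J9J J9 J9 J9 6JJ J9J J9 J9 — and concatenate.

J96JJJ9JJ9J9J96JJJ96JJJ9JJ9J9J96JJJ9JJ9J9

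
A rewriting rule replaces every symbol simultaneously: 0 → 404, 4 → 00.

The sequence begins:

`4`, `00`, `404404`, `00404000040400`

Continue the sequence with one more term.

40440400404004044044044040040400404404

Replace each of the 14 characters of 00404000040400 in place — 404 404 00 404 00 404 404 404 404 00 404 00 404 404 — and concatenate.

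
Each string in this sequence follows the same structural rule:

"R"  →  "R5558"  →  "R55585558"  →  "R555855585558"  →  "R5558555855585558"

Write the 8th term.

R5558555855585558555855585558

Every step adds 5558 to the end: s(k+1) = s(k)·5558.
From R5558555855585558, 3 further steps: R5558555855585558 → R55585558555855585558 → R555855585558555855585558 → (answer).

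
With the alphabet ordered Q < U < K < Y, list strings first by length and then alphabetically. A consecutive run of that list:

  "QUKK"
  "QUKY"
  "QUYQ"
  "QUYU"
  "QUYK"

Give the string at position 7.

Continuing the enumeration 2 steps past QUYK: QUYK → QUYY → (answer).

QKQQ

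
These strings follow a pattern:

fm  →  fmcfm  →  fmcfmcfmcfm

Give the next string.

Each string is two copies of the previous one joined by 'c'.
One more doubling of fmcfmcfmcfm gives the answer.

fmcfmcfmcfmcfmcfmcfmcfm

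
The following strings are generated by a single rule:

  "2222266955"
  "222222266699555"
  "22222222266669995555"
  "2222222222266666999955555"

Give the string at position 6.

Reading off run lengths: 2 runs 5, 7, 9, 11; 6 runs 2, 3, 4, 5; 9 runs 1, 2, 3, 4; 5 runs 2, 3, 4, 5 — each is linear in n, where the shown terms are n = 2, 3, 4, 5.
Setting n = 7 gives 15, 7, 6, 7 characters in each block.

22222222222222266666669999995555555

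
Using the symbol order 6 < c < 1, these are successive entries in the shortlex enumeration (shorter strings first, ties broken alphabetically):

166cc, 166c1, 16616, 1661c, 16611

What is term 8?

Continuing the enumeration 3 steps past 16611: 16611 → 16c66 → 16c6c → (answer).

16c61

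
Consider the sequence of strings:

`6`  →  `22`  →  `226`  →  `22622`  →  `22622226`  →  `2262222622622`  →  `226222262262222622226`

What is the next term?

Each term (from the third on) is the previous term followed by the one before it: term 3 = 22·6 = 226.
So term 8 is 226222262262222622226·2262222622622.

2262222622622226222262262222622622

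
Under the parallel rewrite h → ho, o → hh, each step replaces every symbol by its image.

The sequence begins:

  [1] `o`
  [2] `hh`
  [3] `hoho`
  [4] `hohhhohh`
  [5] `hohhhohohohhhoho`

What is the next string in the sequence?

Applying the rule to each of the 16 symbols of hohhhohohohhhoho gives the pieces ho hh ho ho ho hh ho hh ho hh ho ho ho hh ho hh, which concatenate to the answer.

hohhhohohohhhohhhohhhohohohhhohh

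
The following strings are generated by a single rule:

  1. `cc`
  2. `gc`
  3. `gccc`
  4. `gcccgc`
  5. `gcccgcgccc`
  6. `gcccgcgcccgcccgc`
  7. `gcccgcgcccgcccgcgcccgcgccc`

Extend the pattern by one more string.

gcccgcgcccgcccgcgcccgcgcccgcccgcgcccgcccgc

Each term (from the third on) is the previous term followed by the one before it: term 3 = gc·cc = gccc.
The next term joins gcccgcgcccgcccgcgcccgcgccc and gcccgcgcccgcccgc.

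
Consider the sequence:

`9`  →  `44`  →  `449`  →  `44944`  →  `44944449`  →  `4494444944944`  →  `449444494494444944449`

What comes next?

This is a Fibonacci-style word recurrence s(k) = s(k−1)·s(k−2): e.g. 44·9 = 449.
The next term joins 449444494494444944449 and 4494444944944.

4494444944944449444494494444944944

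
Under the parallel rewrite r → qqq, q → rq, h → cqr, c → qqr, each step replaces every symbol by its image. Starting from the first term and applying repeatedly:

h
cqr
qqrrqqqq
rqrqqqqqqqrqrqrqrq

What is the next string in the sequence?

Rewriting the 18 symbols of rqrqqqqqqqrqrqrqrq one by one yields qqq rq qqq rq rq rq rq rq rq rq qqq rq qqq rq qqq rq qqq rq; concatenated:

qqqrqqqqrqrqrqrqrqrqrqqqqrqqqqrqqqqrqqqqrq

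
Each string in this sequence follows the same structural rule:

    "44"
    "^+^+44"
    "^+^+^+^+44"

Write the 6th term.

Each term is the previous one with ^+^+ prepended.
From ^+^+^+^+44, 3 further steps: ^+^+^+^+44 → ^+^+^+^+^+^+44 → ^+^+^+^+^+^+^+^+44 → (answer).

^+^+^+^+^+^+^+^+^+^+44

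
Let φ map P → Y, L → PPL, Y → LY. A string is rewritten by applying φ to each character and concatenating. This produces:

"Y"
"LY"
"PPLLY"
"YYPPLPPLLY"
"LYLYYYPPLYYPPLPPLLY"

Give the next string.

PPLLYPPLLYLYLYYYPPLLYLYYYPPLYYPPLPPLLY

Applying the rule to each of the 19 symbols of LYLYYYPPLYYPPLPPLLY gives the pieces PPL LY PPL LY LY LY Y Y PPL LY LY Y Y PPL Y Y PPL PPL LY, which concatenate to the answer.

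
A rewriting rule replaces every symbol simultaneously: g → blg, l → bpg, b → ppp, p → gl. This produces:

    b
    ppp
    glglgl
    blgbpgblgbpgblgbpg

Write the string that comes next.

Rewriting the 18 symbols of blgbpgblgbpgblgbpg one by one yields ppp bpg blg ppp gl blg ppp bpg blg ppp gl blg ppp bpg blg ppp gl blg; concatenated:

pppbpgblgpppglblgpppbpgblgpppglblgpppbpgblgpppglblg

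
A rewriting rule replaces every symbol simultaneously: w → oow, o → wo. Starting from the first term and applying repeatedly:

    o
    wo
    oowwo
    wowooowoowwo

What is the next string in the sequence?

Expanding wowooowoowwo: w→oow, o→wo, w→oow, o→wo, o→wo, o→wo, w→oow, o→wo, o→wo, w→oow, w→oow, o→wo. Concatenated: oow wo oow wo wo wo oow wo wo oow oow wo.

oowwooowwowowooowwowooowoowwo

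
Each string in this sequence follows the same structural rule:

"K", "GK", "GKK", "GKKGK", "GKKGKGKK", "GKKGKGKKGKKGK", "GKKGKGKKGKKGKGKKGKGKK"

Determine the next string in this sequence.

GKKGKGKKGKKGKGKKGKGKKGKKGKGKKGKKGK

From term 3 onward, concatenate the last term with the second-to-last: GK·K = GKK, GKK·GK = GKKGK, …
The next term joins GKKGKGKKGKKGKGKKGKGKK and GKKGKGKKGKKGK.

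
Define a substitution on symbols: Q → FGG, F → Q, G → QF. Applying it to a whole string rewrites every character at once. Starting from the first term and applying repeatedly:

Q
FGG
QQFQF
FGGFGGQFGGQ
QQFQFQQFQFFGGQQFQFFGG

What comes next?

FGGFGGQFGGQFGGFGGQFGGQQQFQFFGGFGGQFGGQQQFQF

Replace each of the 21 characters of QQFQFQQFQFFGGQQFQFFGG in place — FGG FGG Q FGG Q FGG FGG Q FGG Q Q QF QF FGG FGG Q FGG Q Q QF QF — and concatenate.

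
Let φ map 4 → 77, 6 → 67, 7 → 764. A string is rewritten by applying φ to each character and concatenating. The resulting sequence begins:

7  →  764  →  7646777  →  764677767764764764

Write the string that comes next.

Rewriting the 18 symbols of 764677767764764764 one by one yields 764 67 77 67 764 764 764 67 764 764 67 77 764 67 77 764 67 77; concatenated:

76467776776476476467764764677776467777646777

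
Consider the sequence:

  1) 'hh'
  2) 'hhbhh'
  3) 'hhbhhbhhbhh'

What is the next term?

Each string is two copies of the previous one joined by 'b'.
Doubling hhbhhbhhbhh with 'b' between the halves:

hhbhhbhhbhhbhhbhhbhhbhh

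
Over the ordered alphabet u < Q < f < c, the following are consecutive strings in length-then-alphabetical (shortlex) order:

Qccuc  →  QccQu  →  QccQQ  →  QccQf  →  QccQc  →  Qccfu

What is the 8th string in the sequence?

Stepping forward 2 times from Qccfu: Qccfu → QccfQ, then the target.

Qccff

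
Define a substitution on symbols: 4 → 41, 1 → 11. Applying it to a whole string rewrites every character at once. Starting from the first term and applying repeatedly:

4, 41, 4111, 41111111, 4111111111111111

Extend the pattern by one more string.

Replace each of the 16 characters of 4111111111111111 in place — 41 11 11 11 11 11 11 11 11 11 11 11 11 11 11 11 — and concatenate.

41111111111111111111111111111111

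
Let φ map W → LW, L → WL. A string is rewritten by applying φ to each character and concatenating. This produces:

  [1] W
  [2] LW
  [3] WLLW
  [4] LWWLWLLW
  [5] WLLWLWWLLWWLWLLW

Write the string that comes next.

LWWLWLLWWLLWLWWLWLLWLWWLLWWLWLLW

Replace each of the 16 characters of WLLWLWWLLWWLWLLW in place — LW WL WL LW WL LW LW WL WL LW LW WL LW WL WL LW — and concatenate.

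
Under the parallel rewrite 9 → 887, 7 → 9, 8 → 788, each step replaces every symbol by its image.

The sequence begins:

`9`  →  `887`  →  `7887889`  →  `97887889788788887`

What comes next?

Rewriting the 17 symbols of 97887889788788887 one by one yields 887 9 788 788 9 788 788 887 9 788 788 9 788 788 788 788 9; concatenated:

88797887889788788887978878897887887887889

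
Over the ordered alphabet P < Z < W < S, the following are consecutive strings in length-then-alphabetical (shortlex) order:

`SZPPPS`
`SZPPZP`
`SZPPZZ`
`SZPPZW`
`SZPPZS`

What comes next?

Find the rightmost character of SZPPZS below S, bump it to the next letter, and reset everything to its right to P.

SZPPWP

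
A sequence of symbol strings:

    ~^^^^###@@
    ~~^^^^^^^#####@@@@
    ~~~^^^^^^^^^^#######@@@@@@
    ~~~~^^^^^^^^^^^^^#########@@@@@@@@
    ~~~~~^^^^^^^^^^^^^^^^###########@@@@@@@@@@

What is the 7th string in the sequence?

~~~~~~~^^^^^^^^^^^^^^^^^^^^^^###############@@@@@@@@@@@@@@

Term n consists of n ~'s, followed by 3n+1 ^'s, followed by 2n+1 #'s, followed by 2n @'s (n = 1, 2, …).
For term 7, n = 7, so the run lengths are 7, 22, 15, 14.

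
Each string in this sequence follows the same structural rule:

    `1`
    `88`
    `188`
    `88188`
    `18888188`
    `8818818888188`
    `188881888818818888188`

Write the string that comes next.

From term 3 onward, concatenate the second-to-last term with the last: 1·88 = 188, 88·188 = 88188, …
The next term joins 8818818888188 and 188881888818818888188.

8818818888188188881888818818888188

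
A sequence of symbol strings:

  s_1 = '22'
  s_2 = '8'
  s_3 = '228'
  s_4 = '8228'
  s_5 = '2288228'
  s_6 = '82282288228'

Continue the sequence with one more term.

228822882282288228

This is a Fibonacci-style word recurrence s(k) = s(k−2)·s(k−1): e.g. 22·8 = 228.
So term 7 is 2288228·82282288228.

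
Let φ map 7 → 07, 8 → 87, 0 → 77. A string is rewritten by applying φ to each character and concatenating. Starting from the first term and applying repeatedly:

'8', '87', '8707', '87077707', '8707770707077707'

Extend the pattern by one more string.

87077707070777077707770707077707

Replace each of the 16 characters of 8707770707077707 in place — 87 07 77 07 07 07 77 07 77 07 77 07 07 07 77 07 — and concatenate.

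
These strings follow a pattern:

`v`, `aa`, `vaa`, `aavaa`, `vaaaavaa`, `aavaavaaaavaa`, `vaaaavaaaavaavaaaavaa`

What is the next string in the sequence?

aavaavaaaavaavaaaavaaaavaavaaaavaa

From term 3 onward, concatenate the second-to-last term with the last: v·aa = vaa, aa·vaa = aavaa, …
The next term joins aavaavaaaavaa and vaaaavaaaavaavaaaavaa.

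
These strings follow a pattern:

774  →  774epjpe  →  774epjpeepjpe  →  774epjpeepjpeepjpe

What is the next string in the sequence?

The strings grow by a fixed suffix epjpe each time.
So the next term is 774epjpeepjpeepjpe·epjpe.

774epjpeepjpeepjpeepjpe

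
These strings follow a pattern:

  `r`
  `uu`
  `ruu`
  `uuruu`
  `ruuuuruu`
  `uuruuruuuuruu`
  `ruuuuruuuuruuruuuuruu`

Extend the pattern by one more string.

uuruuruuuuruuruuuuruuuuruuruuuuruu

From term 3 onward, concatenate the second-to-last term with the last: r·uu = ruu, uu·ruu = uuruu, …
Continuing: uuruuruuuuruu · ruuuuruuuuruuruuuuruu gives term 8.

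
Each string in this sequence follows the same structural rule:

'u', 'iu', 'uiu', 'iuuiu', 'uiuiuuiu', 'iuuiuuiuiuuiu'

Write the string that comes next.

uiuiuuiuiuuiuuiuiuuiu

Each term (from the third on) is the two preceding terms concatenated in order: term 3 = u·iu = uiu.
The next term joins uiuiuuiu and iuuiuuiuiuuiu.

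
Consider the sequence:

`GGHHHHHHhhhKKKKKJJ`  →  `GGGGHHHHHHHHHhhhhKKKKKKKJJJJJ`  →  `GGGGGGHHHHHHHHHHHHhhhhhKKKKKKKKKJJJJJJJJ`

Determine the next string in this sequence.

GGGGGGGGHHHHHHHHHHHHHHHhhhhhhKKKKKKKKKKKJJJJJJJJJJJ

Term n consists of 2n G's, followed by 3n+3 H's, followed by n+2 h's, followed by 2n+3 K's, followed by 3n-1 J's (n = 1, 2, …).
Setting n = 4 gives 8, 15, 6, 11, 11 characters in each block.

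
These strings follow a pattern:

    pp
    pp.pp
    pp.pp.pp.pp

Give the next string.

pp.pp.pp.pp.pp.pp.pp.pp

Each string is two copies of the previous one joined by '.'.
So the next term is two copies of pp.pp.pp.pp with '.' between the halves.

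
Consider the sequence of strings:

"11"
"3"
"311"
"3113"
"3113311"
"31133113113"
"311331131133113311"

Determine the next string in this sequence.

31133113113311331131133113113

Each term (from the third on) is the previous term followed by the one before it: term 3 = 3·11 = 311.
The next term joins 311331131133113311 and 31133113113.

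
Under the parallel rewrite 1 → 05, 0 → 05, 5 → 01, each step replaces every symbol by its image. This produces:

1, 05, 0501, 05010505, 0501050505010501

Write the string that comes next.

05010505050105010501050505010505

φ(0501050505010501) expands symbol-by-symbol to 05 01 05 05 05 01 05 01 05 01 05 05 05 01 05 05; joining the 16 pieces gives the next term.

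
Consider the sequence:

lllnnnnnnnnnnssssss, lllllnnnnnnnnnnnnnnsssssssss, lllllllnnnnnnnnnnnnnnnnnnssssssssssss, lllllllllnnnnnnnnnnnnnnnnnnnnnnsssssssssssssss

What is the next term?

lllllllllllnnnnnnnnnnnnnnnnnnnnnnnnnnssssssssssssssssss

Each string has the form l^{2n-1} n^{4n+2} s^{3n}, where the shown terms are n = 2, 3, 4, 5.
At n = 6 the blocks have lengths 11, 26, 18.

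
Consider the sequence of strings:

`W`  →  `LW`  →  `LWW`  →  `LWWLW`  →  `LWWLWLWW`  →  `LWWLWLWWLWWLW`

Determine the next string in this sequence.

LWWLWLWWLWWLWLWWLWLWW

Each term (from the third on) is the previous term followed by the one before it: term 3 = LW·W = LWW.
Continuing: LWWLWLWWLWWLW · LWWLWLWW gives term 7.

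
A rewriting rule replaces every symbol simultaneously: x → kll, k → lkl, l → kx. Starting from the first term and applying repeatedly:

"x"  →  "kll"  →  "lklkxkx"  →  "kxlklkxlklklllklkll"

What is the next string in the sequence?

lklkllkxlklkxlklkllkxlklkxlklkxkxkxlklkxlklkxkx

Applying the rule to each of the 19 symbols of kxlklkxlklklllklkll gives the pieces lkl kll kx lkl kx lkl kll kx lkl kx lkl kx kx kx lkl kx lkl kx kx, which concatenate to the answer.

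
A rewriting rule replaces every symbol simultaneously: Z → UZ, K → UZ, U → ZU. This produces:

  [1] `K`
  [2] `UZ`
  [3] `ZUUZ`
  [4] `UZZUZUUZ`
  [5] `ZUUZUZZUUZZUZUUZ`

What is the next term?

φ(ZUUZUZZUUZZUZUUZ) expands symbol-by-symbol to UZ ZU ZU UZ ZU UZ UZ ZU ZU UZ UZ ZU UZ ZU ZU UZ; joining the 16 pieces gives the next term.

UZZUZUUZZUUZUZZUZUUZUZZUUZZUZUUZ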